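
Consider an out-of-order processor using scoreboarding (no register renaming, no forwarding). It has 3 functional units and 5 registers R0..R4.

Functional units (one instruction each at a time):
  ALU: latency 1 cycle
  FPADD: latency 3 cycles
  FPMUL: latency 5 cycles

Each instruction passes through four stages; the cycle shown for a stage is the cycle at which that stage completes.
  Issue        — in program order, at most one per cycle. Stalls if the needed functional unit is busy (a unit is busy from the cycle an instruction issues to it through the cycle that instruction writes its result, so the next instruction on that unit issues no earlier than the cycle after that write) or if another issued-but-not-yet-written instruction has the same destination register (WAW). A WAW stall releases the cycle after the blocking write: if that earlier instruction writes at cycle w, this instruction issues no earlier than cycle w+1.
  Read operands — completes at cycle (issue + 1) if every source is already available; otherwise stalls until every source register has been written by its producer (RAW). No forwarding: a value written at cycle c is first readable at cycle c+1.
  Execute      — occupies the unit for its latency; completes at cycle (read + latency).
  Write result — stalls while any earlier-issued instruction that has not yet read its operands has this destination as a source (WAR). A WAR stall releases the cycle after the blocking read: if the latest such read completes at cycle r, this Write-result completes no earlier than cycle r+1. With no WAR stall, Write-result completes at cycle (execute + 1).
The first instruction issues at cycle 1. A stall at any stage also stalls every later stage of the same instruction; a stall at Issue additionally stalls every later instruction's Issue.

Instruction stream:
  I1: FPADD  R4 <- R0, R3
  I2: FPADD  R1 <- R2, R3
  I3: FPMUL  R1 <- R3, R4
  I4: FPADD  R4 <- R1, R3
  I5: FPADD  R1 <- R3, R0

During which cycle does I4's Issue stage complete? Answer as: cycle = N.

I1: IS=1 RO=2 EX=5 WR=6
I2: IS=7 RO=8 EX=11 WR=12  [struct: FPADD busy until I1 writes@6]
I3: IS=13 RO=14 EX=19 WR=20  [WAW R1: wait I2 write@12]
I4: IS=14 RO=21 EX=24 WR=25  [RAW R1: wait I3 write@20]
I5: IS=26 RO=27 EX=30 WR=31  [struct: FPADD busy until I4 writes@25]

cycle = 14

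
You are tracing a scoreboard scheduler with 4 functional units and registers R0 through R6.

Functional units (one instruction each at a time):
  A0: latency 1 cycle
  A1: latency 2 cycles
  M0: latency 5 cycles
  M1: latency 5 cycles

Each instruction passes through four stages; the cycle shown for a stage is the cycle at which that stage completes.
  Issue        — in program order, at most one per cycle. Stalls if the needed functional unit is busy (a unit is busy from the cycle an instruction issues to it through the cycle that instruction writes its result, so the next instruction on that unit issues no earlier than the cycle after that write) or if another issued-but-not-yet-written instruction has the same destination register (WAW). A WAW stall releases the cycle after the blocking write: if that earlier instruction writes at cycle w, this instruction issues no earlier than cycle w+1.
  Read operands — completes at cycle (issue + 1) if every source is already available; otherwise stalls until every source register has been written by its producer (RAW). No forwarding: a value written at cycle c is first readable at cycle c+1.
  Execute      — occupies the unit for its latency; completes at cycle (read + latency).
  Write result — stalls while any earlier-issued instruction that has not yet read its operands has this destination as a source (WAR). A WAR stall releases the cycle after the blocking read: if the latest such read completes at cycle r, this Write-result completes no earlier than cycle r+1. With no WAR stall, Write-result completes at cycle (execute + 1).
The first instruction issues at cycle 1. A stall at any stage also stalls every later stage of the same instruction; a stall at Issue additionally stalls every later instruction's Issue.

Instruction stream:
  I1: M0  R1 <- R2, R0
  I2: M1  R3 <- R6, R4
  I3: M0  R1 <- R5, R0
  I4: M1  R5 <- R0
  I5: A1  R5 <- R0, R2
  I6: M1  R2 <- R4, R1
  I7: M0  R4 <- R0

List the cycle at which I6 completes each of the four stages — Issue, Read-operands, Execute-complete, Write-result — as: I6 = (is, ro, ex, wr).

I6 = (19, 20, 25, 26)

cycle 1: I1→M0
cycle 2: I1 RO · I2→M1
cycle 3: I2 RO
cycle 7: I1 EX
cycle 8: I1 WR R1 · I2 EX
cycle 9: I2 WR R3 · I3→M0
cycle 10: I3 RO · I4→M1
cycle 11: I4 RO
cycle 15: I3 EX
cycle 16: I3 WR R1 · I4 EX
cycle 17: I4 WR R5
cycle 18: I5→A1
cycle 19: I5 RO · I6→M1
cycle 20: I6 RO · I7→M0
cycle 21: I5 EX · I7 RO
cycle 22: I5 WR R5
cycle 25: I6 EX
cycle 26: I6 WR R2 · I7 EX
cycle 27: I7 WR R4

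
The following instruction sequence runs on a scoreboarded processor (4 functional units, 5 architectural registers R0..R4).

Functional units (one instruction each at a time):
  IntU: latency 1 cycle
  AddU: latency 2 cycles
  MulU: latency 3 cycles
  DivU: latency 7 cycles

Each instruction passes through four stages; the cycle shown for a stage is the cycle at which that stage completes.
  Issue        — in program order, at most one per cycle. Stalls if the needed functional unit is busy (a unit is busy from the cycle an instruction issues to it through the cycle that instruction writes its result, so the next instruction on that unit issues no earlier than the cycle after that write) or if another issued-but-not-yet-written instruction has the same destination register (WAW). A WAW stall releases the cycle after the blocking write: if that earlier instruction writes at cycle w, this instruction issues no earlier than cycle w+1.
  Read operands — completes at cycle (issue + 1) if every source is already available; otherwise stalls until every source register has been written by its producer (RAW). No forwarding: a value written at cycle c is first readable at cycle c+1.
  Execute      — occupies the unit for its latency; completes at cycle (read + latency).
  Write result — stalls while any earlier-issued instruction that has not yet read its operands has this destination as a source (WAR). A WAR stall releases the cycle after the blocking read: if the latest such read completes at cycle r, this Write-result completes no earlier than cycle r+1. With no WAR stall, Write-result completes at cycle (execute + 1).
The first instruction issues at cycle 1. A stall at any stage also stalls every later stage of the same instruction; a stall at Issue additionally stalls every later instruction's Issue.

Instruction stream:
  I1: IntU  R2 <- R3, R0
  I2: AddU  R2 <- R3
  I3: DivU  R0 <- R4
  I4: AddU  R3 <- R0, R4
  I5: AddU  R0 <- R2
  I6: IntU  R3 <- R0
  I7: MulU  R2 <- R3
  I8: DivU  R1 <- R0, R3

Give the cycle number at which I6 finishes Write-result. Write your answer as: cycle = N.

c1: I1→IntU
c2: I1 RO
c3: I1 EX
c4: I1 WR R2
c5: I2→AddU
c6: I2 RO, I3→DivU
c7: I3 RO
c8: I2 EX
c9: I2 WR R2
c10: I4→AddU
c14: I3 EX
c15: I3 WR R0
c16: I4 RO
c18: I4 EX
c19: I4 WR R3
c20: I5→AddU
c21: I5 RO, I6→IntU
c22: I7→MulU
c23: I5 EX, I8→DivU
c24: I5 WR R0
c25: I6 RO
c26: I6 EX
c27: I6 WR R3
c28: I7 RO, I8 RO
c31: I7 EX
c32: I7 WR R2
c35: I8 EX
c36: I8 WR R1

cycle = 27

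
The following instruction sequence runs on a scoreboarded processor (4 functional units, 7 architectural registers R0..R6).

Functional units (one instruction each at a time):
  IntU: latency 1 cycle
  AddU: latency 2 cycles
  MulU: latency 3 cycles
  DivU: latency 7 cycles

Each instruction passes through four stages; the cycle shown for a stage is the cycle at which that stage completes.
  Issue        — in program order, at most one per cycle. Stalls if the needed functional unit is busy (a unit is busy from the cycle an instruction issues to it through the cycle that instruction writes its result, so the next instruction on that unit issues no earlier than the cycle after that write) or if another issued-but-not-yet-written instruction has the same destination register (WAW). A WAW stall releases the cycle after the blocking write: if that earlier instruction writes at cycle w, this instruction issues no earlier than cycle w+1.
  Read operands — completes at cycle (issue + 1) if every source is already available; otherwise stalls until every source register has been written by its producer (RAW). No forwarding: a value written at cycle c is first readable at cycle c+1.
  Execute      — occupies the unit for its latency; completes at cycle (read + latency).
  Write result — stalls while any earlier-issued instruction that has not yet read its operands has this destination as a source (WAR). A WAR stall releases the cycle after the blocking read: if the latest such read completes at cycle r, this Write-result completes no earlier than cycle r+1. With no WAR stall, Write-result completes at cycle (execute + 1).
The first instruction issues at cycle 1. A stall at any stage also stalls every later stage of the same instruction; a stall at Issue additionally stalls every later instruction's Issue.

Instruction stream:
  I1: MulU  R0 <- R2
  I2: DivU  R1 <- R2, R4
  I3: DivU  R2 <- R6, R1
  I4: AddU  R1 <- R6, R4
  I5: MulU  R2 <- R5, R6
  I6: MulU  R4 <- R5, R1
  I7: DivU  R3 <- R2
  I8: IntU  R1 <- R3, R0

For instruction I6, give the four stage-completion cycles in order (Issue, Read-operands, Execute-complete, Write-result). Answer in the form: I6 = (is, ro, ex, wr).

I6 = (28, 29, 32, 33)

  I1 | 1 | 2 | 5 | 6
  I2 | 2 | 3 | 10 | 11
  I3 | 12 | 13 | 20 | 21   struct: DivU busy until I2 writes@11
  I4 | 13 | 14 | 16 | 17
  I5 | 22 | 23 | 26 | 27   WAW R2: wait I3 write@21
  I6 | 28 | 29 | 32 | 33   struct: MulU busy until I5 writes@27
  I7 | 29 | 30 | 37 | 38
  I8 | 30 | 39 | 40 | 41   RAW R3: wait I7 write@38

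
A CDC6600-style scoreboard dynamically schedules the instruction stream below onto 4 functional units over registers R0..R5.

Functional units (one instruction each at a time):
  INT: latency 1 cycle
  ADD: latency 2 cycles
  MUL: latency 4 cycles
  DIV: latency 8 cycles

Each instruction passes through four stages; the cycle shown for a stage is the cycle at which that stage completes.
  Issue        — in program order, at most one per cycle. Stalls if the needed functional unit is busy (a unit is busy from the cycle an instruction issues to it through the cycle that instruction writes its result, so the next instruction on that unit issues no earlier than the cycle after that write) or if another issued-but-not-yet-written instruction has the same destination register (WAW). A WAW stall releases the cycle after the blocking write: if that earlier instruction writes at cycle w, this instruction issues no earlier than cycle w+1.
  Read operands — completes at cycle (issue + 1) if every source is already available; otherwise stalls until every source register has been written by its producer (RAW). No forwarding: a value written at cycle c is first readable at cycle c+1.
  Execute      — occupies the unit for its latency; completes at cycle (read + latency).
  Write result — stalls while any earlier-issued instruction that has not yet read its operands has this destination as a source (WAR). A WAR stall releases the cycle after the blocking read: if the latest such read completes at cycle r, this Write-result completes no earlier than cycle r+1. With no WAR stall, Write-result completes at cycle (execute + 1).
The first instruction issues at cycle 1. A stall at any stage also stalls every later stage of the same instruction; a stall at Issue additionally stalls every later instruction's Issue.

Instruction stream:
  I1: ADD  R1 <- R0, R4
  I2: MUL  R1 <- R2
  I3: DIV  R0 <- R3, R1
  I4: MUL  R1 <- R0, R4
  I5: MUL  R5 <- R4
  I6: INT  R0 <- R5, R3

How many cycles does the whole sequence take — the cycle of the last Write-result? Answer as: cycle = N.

cycle = 38

cycle 1: I1→ADD
cycle 2: I1 RO
cycle 4: I1 EX
cycle 5: I1 WR R1
cycle 6: I2→MUL
cycle 7: I2 RO, I3→DIV
cycle 11: I2 EX
cycle 12: I2 WR R1
cycle 13: I3 RO, I4→MUL
cycle 21: I3 EX
cycle 22: I3 WR R0
cycle 23: I4 RO
cycle 27: I4 EX
cycle 28: I4 WR R1
cycle 29: I5→MUL
cycle 30: I5 RO, I6→INT
cycle 34: I5 EX
cycle 35: I5 WR R5
cycle 36: I6 RO
cycle 37: I6 EX
cycle 38: I6 WR R0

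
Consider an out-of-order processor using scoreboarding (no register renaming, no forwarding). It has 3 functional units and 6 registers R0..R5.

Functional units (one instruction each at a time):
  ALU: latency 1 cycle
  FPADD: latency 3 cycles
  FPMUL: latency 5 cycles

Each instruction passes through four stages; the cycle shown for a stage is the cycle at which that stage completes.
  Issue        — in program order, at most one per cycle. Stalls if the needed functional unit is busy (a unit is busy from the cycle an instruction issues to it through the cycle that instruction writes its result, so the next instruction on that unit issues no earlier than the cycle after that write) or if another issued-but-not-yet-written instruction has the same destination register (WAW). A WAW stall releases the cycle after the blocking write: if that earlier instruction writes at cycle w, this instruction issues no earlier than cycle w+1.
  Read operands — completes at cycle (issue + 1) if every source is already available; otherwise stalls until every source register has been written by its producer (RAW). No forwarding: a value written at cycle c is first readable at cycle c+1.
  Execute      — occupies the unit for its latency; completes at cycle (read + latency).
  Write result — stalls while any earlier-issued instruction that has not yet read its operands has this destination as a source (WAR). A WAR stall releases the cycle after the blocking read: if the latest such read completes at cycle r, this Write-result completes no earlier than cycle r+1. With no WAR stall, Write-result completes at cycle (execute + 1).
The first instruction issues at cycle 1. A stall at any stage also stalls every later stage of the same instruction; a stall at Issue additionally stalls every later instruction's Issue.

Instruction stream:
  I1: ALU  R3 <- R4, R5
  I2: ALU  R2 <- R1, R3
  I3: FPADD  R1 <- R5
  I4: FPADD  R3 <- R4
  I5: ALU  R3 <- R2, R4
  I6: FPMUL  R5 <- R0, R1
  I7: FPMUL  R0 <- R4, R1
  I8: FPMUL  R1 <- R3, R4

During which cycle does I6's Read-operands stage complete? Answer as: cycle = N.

cycle = 20

1) issue 1, read 2, done 3, write 4
2) issue 5, read 6, done 7, write 8  <struct: ALU busy until I1 writes@4>
3) issue 6, read 7, done 10, write 11
4) issue 12, read 13, done 16, write 17  <struct: FPADD busy until I3 writes@11>
5) issue 18, read 19, done 20, write 21  <WAW R3: wait I4 write@17>
6) issue 19, read 20, done 25, write 26
7) issue 27, read 28, done 33, write 34  <struct: FPMUL busy until I6 writes@26>
8) issue 35, read 36, done 41, write 42  <struct: FPMUL busy until I7 writes@34>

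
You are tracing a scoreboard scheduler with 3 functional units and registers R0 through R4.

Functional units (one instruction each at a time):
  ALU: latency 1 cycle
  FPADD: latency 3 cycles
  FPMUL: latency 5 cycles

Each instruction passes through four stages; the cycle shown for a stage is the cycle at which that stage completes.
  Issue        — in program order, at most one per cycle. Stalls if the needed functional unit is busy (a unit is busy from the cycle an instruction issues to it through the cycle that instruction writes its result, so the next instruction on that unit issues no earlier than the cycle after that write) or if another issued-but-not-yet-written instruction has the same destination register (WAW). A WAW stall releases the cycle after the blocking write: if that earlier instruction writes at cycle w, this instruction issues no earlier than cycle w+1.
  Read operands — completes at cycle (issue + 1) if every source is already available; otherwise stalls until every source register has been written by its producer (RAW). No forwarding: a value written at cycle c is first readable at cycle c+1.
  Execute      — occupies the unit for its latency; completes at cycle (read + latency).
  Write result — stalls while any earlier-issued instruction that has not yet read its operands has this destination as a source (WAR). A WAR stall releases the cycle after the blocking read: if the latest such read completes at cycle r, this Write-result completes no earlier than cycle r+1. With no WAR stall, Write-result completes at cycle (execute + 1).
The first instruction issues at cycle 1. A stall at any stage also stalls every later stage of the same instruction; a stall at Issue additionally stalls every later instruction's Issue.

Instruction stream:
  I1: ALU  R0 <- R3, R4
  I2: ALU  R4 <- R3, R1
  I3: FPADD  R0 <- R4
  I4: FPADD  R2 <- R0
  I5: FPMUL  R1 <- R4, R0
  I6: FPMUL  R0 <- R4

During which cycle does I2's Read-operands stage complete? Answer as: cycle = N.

[I1] 1/2/3/4
[I2] 5/6/7/8  (struct: ALU busy until I1 writes@4)
[I3] 6/9/12/13  (RAW R4: wait I2 write@8)
[I4] 14/15/18/19  (struct: FPADD busy until I3 writes@13)
[I5] 15/16/21/22
[I6] 23/24/29/30  (struct: FPMUL busy until I5 writes@22)

cycle = 6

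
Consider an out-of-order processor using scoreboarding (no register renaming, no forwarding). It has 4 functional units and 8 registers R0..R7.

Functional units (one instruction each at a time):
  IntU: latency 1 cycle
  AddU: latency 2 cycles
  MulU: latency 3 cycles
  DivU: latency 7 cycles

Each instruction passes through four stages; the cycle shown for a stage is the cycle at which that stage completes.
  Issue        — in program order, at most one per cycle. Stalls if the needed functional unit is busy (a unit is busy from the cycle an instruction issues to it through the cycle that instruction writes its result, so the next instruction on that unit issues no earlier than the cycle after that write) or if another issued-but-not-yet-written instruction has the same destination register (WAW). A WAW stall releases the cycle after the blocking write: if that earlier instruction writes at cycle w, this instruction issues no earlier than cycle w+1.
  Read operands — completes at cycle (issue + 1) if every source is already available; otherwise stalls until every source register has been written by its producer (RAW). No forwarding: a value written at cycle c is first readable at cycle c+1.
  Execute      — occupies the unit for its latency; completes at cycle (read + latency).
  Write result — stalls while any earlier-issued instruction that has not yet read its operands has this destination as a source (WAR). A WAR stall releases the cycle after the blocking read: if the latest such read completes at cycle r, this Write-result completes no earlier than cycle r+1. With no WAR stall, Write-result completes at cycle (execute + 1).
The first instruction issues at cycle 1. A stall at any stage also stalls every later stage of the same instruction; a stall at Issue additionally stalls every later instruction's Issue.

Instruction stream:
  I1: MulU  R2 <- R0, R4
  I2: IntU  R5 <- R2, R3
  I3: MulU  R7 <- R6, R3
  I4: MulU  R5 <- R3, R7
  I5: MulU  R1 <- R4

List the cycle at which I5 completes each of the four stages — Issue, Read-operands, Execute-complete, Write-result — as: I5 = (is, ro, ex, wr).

1) issue 1, read 2, done 5, write 6
2) issue 2, read 7, done 8, write 9  <RAW R2: wait I1 write@6>
3) issue 7, read 8, done 11, write 12  <struct: MulU busy until I1 writes@6>
4) issue 13, read 14, done 17, write 18  <struct: MulU busy until I3 writes@12>
5) issue 19, read 20, done 23, write 24  <struct: MulU busy until I4 writes@18>

I5 = (19, 20, 23, 24)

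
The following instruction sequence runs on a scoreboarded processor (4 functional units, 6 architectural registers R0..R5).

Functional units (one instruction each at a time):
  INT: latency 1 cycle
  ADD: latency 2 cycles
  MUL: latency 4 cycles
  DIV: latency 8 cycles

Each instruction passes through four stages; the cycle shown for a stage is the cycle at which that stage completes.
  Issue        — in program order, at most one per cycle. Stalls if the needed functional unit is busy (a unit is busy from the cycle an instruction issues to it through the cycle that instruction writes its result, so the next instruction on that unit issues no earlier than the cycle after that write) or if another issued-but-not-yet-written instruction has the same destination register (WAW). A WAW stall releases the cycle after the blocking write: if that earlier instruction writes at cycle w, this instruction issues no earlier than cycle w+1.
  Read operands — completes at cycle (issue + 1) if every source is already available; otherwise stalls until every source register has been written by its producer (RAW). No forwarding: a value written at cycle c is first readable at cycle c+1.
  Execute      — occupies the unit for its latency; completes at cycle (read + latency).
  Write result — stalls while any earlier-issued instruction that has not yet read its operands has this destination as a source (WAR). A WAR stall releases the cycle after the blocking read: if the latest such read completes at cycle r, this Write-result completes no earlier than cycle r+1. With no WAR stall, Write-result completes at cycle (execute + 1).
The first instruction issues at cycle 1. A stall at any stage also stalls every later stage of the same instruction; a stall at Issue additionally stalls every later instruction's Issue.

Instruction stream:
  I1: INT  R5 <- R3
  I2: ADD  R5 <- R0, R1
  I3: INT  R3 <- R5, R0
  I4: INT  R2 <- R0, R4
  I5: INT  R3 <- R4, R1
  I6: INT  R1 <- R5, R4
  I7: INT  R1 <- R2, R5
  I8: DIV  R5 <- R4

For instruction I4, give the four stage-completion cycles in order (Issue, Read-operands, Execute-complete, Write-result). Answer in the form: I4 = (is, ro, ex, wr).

1) issue 1, read 2, done 3, write 4
2) issue 5, read 6, done 8, write 9  <WAW R5: wait I1 write@4>
3) issue 6, read 10, done 11, write 12  <RAW R5: wait I2 write@9>
4) issue 13, read 14, done 15, write 16  <struct: INT busy until I3 writes@12>
5) issue 17, read 18, done 19, write 20  <struct: INT busy until I4 writes@16>
6) issue 21, read 22, done 23, write 24  <struct: INT busy until I5 writes@20>
7) issue 25, read 26, done 27, write 28  <struct: INT busy until I6 writes@24>
8) issue 26, read 27, done 35, write 36

I4 = (13, 14, 15, 16)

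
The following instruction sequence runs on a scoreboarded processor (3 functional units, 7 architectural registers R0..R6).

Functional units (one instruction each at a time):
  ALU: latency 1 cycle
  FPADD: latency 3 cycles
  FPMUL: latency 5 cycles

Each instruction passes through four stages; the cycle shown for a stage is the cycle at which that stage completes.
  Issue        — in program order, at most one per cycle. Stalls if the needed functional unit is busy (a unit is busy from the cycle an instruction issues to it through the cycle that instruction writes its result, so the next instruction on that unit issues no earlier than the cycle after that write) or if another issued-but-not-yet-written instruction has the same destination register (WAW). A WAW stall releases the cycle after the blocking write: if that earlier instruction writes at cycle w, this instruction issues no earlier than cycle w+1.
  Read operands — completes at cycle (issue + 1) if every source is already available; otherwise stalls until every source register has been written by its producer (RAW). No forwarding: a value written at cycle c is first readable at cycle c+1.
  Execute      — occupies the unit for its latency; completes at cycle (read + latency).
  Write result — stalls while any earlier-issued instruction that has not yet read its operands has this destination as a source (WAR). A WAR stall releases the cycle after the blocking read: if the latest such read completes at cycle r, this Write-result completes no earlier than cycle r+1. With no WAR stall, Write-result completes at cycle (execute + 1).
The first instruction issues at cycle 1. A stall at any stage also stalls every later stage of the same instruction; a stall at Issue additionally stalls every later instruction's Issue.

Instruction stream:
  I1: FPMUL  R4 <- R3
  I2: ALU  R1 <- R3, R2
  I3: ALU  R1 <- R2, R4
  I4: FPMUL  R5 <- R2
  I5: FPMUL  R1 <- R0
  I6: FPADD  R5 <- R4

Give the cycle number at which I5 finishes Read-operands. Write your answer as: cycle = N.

c1: I1 issues→FPMUL
c2: I1 reads; I2 issues→ALU
c3: I2 reads
c4: I2 exec-done
c5: I2 writes R1
c6: I3 issues→ALU
c7: I1 exec-done
c8: I1 writes R4
c9: I3 reads; I4 issues→FPMUL
c10: I3 exec-done; I4 reads
c11: I3 writes R1
c15: I4 exec-done
c16: I4 writes R5
c17: I5 issues→FPMUL
c18: I5 reads; I6 issues→FPADD
c19: I6 reads
c22: I6 exec-done
c23: I5 exec-done; I6 writes R5
c24: I5 writes R1

cycle = 18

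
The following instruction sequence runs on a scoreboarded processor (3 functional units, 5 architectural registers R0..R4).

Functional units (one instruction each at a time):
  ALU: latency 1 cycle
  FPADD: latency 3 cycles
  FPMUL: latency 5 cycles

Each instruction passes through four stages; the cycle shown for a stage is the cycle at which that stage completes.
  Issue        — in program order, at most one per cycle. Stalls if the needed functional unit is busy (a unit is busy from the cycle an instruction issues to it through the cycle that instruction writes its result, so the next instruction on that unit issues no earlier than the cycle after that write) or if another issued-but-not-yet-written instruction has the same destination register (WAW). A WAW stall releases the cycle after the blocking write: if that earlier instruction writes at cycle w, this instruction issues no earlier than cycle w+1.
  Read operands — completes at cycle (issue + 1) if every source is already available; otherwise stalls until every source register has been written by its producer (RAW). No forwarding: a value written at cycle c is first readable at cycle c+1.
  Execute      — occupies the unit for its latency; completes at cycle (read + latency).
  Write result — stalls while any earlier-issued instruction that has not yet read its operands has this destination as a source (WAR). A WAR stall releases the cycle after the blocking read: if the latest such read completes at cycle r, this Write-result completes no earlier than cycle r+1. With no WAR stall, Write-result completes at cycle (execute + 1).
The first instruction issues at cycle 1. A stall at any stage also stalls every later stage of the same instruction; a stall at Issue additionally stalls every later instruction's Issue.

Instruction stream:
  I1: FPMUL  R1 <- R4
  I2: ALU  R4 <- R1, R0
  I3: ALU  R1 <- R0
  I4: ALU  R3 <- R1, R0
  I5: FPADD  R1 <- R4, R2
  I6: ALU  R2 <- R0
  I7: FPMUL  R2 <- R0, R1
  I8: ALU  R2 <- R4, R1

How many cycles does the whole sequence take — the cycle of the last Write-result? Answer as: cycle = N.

I1  is:1  ro:2  ex:7  wr:8
I2  is:2  ro:9  ex:10  wr:11  — RAW R1: wait I1 write@8
I3  is:12  ro:13  ex:14  wr:15  — struct: ALU busy until I2 writes@11
I4  is:16  ro:17  ex:18  wr:19  — struct: ALU busy until I3 writes@15
I5  is:17  ro:18  ex:21  wr:22
I6  is:20  ro:21  ex:22  wr:23  — struct: ALU busy until I4 writes@19
I7  is:24  ro:25  ex:30  wr:31  — WAW R2: wait I6 write@23
I8  is:32  ro:33  ex:34  wr:35  — WAW R2: wait I7 write@31

cycle = 35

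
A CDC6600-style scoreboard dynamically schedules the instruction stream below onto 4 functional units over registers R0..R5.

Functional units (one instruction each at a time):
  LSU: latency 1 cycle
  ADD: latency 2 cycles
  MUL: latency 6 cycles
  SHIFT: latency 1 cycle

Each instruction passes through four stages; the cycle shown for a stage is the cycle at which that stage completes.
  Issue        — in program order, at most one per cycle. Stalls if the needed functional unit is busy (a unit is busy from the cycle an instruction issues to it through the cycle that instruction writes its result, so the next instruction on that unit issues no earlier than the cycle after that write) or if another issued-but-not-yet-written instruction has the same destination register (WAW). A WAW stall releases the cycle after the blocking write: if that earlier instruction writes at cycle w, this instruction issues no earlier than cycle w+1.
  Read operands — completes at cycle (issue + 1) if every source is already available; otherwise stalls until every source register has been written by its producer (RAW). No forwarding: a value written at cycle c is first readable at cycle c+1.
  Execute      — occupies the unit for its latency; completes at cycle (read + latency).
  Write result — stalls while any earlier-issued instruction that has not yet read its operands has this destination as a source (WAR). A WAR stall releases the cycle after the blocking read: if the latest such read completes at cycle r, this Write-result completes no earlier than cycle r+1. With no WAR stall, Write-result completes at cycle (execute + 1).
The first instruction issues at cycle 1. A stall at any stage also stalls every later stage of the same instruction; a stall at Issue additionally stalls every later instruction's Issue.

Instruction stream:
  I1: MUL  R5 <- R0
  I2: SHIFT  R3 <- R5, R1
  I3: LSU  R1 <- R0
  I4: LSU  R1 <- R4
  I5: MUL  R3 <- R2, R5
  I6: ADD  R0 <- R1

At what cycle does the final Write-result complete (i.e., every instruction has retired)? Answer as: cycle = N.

[1] I1 issues→MUL
[2] I1 reads; I2 issues→SHIFT
[3] I3 issues→LSU
[4] I3 reads
[5] I3 exec-done
[8] I1 exec-done
[9] I1 writes R5
[10] I2 reads
[11] I2 exec-done; I3 writes R1
[12] I2 writes R3; I4 issues→LSU
[13] I4 reads; I5 issues→MUL
[14] I4 exec-done; I5 reads; I6 issues→ADD
[15] I4 writes R1
[16] I6 reads
[18] I6 exec-done
[19] I6 writes R0
[20] I5 exec-done
[21] I5 writes R3

cycle = 21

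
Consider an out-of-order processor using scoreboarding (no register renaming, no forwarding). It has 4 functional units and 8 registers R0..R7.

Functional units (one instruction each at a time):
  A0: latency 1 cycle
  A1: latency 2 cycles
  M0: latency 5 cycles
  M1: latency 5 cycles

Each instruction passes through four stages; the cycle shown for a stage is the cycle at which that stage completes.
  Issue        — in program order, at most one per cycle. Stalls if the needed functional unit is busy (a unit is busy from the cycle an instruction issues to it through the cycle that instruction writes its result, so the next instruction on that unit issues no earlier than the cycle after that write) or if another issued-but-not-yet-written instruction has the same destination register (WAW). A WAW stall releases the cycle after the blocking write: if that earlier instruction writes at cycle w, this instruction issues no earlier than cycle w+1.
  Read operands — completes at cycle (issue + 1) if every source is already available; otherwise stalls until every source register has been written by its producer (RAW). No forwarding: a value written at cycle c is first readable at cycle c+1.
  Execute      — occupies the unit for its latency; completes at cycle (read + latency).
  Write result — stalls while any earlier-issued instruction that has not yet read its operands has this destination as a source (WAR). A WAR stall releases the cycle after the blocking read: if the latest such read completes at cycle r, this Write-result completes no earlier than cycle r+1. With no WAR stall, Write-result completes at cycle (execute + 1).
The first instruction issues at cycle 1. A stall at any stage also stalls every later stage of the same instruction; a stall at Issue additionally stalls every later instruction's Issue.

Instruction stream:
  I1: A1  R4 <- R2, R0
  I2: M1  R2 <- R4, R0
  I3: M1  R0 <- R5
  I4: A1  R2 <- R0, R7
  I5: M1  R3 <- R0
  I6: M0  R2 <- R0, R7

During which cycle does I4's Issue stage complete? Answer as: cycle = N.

I1: IS=1 RO=2 EX=4 WR=5
I2: IS=2 RO=6 EX=11 WR=12  [RAW R4: wait I1 write@5]
I3: IS=13 RO=14 EX=19 WR=20  [struct: M1 busy until I2 writes@12]
I4: IS=14 RO=21 EX=23 WR=24  [RAW R0: wait I3 write@20]
I5: IS=21 RO=22 EX=27 WR=28  [struct: M1 busy until I3 writes@20]
I6: IS=25 RO=26 EX=31 WR=32  [WAW R2: wait I4 write@24]

cycle = 14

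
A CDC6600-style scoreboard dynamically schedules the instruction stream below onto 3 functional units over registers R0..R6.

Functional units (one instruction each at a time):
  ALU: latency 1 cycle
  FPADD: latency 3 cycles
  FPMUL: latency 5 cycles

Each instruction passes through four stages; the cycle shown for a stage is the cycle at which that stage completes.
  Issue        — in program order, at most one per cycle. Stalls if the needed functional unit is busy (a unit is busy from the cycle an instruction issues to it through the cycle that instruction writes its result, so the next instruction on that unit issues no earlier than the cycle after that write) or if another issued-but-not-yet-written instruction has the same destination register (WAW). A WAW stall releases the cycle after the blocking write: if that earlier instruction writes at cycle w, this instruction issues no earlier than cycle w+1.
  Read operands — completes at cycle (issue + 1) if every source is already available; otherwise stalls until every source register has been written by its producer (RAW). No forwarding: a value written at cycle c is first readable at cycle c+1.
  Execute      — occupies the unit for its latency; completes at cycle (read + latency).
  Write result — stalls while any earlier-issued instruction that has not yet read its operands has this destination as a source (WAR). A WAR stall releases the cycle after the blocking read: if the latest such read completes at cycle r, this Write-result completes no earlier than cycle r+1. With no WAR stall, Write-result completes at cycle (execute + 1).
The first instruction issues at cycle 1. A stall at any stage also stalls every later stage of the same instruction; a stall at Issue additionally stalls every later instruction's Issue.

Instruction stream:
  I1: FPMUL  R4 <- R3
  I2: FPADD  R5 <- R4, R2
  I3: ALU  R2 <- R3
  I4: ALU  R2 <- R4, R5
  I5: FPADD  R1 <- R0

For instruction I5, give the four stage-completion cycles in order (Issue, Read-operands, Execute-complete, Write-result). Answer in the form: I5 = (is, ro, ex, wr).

1) issue 1, read 2, done 7, write 8
2) issue 2, read 9, done 12, write 13  <RAW R4: wait I1 write@8>
3) issue 3, read 4, done 5, write 10  <WAR R2: wait I2 read@9>
4) issue 11, read 14, done 15, write 16  <struct: ALU busy until I3 writes@10 / RAW R5: wait I2 write@13>
5) issue 14, read 15, done 18, write 19  <struct: FPADD busy until I2 writes@13>

I5 = (14, 15, 18, 19)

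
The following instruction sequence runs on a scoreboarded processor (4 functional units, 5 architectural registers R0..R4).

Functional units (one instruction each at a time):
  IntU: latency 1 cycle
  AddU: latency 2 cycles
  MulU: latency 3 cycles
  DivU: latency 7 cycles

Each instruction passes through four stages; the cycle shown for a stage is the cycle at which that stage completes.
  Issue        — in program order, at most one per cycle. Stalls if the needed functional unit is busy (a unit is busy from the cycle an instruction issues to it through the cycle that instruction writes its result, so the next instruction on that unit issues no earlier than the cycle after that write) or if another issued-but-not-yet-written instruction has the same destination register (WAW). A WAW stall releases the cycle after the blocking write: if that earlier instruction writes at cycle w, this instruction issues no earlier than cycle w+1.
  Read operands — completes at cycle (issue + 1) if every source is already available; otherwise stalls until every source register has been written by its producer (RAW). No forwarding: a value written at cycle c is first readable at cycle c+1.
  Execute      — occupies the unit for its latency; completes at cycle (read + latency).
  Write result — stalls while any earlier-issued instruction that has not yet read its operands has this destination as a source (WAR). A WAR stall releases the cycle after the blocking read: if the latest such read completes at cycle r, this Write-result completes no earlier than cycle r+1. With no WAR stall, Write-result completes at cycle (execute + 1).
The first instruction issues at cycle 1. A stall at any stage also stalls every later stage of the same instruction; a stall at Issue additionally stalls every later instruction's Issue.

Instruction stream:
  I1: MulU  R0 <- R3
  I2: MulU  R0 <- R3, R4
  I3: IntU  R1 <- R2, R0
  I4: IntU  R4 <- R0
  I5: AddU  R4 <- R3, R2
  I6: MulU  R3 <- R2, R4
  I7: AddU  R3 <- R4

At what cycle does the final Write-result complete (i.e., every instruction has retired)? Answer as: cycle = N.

cycle = 34

  I1 | 1 | 2 | 5 | 6
  I2 | 7 | 8 | 11 | 12   struct: MulU busy until I1 writes@6
  I3 | 8 | 13 | 14 | 15   RAW R0: wait I2 write@12
  I4 | 16 | 17 | 18 | 19   struct: IntU busy until I3 writes@15
  I5 | 20 | 21 | 23 | 24   WAW R4: wait I4 write@19
  I6 | 21 | 25 | 28 | 29   RAW R4: wait I5 write@24
  I7 | 30 | 31 | 33 | 34   WAW R3: wait I6 write@29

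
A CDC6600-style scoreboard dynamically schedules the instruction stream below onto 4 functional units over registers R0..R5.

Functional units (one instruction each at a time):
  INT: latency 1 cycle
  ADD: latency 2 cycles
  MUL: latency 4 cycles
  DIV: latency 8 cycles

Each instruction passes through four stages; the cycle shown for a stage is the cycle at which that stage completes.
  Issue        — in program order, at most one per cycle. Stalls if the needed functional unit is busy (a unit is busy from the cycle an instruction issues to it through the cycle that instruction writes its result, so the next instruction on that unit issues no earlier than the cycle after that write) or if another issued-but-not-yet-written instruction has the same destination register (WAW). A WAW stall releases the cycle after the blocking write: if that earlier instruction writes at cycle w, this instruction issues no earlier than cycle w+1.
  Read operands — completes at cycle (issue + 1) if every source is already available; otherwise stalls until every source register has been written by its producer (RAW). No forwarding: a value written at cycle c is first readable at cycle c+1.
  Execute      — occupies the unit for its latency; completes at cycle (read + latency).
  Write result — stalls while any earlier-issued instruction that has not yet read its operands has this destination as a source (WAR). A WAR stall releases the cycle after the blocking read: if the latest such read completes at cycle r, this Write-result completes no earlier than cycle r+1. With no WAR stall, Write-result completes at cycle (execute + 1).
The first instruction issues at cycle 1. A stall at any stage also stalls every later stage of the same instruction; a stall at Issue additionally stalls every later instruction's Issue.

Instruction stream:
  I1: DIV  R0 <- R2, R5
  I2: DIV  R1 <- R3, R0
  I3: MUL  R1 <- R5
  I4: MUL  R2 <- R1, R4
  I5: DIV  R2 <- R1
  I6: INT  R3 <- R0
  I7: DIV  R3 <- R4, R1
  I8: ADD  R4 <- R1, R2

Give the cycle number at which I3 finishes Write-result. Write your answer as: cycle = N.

cycle = 29

[1] I1 issues→DIV
[2] I1 reads
[10] I1 exec-done
[11] I1 writes R0
[12] I2 issues→DIV
[13] I2 reads
[21] I2 exec-done
[22] I2 writes R1
[23] I3 issues→MUL
[24] I3 reads
[28] I3 exec-done
[29] I3 writes R1
[30] I4 issues→MUL
[31] I4 reads
[35] I4 exec-done
[36] I4 writes R2
[37] I5 issues→DIV
[38] I5 reads, I6 issues→INT
[39] I6 reads
[40] I6 exec-done
[41] I6 writes R3
[46] I5 exec-done
[47] I5 writes R2
[48] I7 issues→DIV
[49] I7 reads, I8 issues→ADD
[50] I8 reads
[52] I8 exec-done
[53] I8 writes R4
[57] I7 exec-done
[58] I7 writes R3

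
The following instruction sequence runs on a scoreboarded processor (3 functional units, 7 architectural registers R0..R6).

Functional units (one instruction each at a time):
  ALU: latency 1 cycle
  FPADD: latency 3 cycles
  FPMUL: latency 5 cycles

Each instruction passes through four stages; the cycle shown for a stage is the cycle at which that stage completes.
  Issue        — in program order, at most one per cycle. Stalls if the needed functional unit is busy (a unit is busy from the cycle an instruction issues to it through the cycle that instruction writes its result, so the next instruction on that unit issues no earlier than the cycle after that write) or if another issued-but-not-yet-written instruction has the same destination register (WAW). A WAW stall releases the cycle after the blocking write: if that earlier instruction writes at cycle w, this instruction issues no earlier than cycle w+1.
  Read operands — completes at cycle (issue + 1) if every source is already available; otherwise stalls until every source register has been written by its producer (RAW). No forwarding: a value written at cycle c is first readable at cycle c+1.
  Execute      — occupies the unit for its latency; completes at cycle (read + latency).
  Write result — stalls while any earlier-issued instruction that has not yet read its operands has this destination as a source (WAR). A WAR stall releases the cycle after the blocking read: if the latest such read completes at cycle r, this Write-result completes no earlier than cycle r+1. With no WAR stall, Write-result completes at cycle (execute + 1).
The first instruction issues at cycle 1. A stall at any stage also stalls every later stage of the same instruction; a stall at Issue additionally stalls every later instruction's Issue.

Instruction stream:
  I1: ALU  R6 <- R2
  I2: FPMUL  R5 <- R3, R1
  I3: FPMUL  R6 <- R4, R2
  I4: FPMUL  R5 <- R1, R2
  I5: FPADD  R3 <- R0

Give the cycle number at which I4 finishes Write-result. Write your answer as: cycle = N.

I1: IS=1 RO=2 EX=3 WR=4
I2: IS=2 RO=3 EX=8 WR=9
I3: IS=10 RO=11 EX=16 WR=17  [struct: FPMUL busy until I2 writes@9]
I4: IS=18 RO=19 EX=24 WR=25  [struct: FPMUL busy until I3 writes@17]
I5: IS=19 RO=20 EX=23 WR=24

cycle = 25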